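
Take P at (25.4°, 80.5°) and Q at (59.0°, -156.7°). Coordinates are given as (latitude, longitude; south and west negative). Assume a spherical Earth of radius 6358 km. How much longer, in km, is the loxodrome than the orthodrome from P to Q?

Great circle: cos σ = sin φ₁ sin φ₂ + cos φ₁ cos φ₂ cos Δλ,  σ = 1.4549 rad → d_gc = 9250.2 km
Rhumb line: Δψ = +0.8240, q = Δφ/Δψ = 0.7117, d_rh = R√(Δφ²+q²Δλ²) = 10390.4 km
Excess = 10390.4 − 9250.2 = 1140.2 ≈ 1140 km

1140 km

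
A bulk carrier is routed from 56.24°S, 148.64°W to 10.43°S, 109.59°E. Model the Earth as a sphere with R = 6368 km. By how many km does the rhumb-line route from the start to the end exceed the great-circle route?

Great circle: cos σ = sin φ₁ sin φ₂ + cos φ₁ cos φ₂ cos Δλ,  σ = 1.5318 rad → d_gc = 9754.3 km
Rhumb line: Δψ = +1.0095, q = Δφ/Δψ = 0.7920, d_rh = R√(Δφ²+q²Δλ²) = 10304.1 km
Excess = 10304.1 − 9754.3 = 549.8 ≈ 550 km

550 km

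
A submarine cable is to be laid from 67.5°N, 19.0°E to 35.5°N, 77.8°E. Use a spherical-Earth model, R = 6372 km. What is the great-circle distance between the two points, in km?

5087 km

cos σ = sin φ₁ sin φ₂ + cos φ₁ cos φ₂ cos Δλ
      = sin(67.50°)sin(35.50°) + cos(67.50°)cos(35.50°)cos(58.80°) = 0.6979
σ = 45.742° → d = Rσ = 6372·0.79835 = 5087 km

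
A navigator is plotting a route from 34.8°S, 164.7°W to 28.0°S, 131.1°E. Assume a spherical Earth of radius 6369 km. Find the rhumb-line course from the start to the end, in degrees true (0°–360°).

Meridional parts: M(φ₁)=-0.6486, M(φ₂)=-0.5094 → ΔM = +0.1392;  Δλ = -1.1205 rad
tan C = Δλ / ΔM = -8.0503 → C = 277.08°

277.1°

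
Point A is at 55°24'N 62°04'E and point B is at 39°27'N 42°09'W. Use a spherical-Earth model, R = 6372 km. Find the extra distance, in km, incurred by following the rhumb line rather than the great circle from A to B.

676 km

Great circle: cos σ = sin φ₁ sin φ₂ + cos φ₁ cos φ₂ cos Δλ,  σ = 1.1425 rad → d_gc = 7279.9 km
Rhumb line: Δψ = -0.4160, q = Δφ/Δψ = 0.6691, d_rh = R√(Δφ²+q²Δλ²) = 7955.5 km
Excess = 7955.5 − 7279.9 = 675.6 ≈ 676 km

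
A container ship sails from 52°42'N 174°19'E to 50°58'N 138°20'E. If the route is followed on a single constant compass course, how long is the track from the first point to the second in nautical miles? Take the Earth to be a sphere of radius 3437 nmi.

1338 nmi

Δψ = ln[tan(π/4+φ₂/2)/tan(π/4+φ₁/2)] = -0.0490;  Δφ = -0.0303 rad,  Δλ = -0.6280 rad
q = Δφ/Δψ = 0.6179
d = R·√(Δφ² + q²Δλ²) = 3437·0.38921 = 1338 nmi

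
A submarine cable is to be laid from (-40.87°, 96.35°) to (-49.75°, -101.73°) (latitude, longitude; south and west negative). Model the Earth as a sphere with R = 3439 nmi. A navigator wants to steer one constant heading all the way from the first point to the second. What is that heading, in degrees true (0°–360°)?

94.5°

Δψ = ln[tan(π/4+φ₂/2)/tan(π/4+φ₁/2)] = -0.2211
Δλ = +2.8260 rad (taken the short way round)
course = atan2(Δλ, Δψ) = 94.47°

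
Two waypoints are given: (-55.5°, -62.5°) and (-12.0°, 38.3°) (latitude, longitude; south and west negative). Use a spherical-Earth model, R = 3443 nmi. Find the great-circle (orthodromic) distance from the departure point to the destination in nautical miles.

Haversine: a = sin²(Δφ/2)+cos φ₁ cos φ₂ sin²(Δλ/2) = 0.46623;  σ = 2·atan2(√a,√(1−a))
σ = 86.128° → d = Rσ = 3443·1.50321 = 5176 nmi

5176 nmi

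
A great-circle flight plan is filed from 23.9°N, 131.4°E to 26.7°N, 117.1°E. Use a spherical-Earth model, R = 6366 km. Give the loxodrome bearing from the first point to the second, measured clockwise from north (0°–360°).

282.2°

Δψ = ln[tan(π/4+φ₂/2)/tan(π/4+φ₁/2)] = +0.0541
Δλ = -0.2496 rad (taken the short way round)
course = atan2(Δλ, Δψ) = 282.22°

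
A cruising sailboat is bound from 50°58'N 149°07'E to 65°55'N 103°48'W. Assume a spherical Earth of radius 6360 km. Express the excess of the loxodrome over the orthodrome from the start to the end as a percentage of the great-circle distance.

12.5%

Great circle: σ = 0.8845 rad → d_gc = Rσ = 5625.5 km
Rhumb: Δφ = +0.2609, Δλ = +1.8690, Δψ = +0.5078, q = Δφ/Δψ = 0.5139 → d_rh = R√(Δφ²+q²Δλ²) = 6329.5 km
Excess = (6329.5 − 5625.5) / 5625.5 = 704.0 / 5625.5 = 12.51% ≈ 12.5%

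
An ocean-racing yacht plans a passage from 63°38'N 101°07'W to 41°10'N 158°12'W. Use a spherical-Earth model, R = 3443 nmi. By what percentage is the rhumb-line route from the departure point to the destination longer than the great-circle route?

2.8%

Great circle: σ = 0.6897 rad → d_gc = Rσ = 2374.5 nmi
Rhumb: Δφ = -0.3921, Δλ = -0.9963, Δψ = -0.6617, q = Δφ/Δψ = 0.5926 → d_rh = R√(Δφ²+q²Δλ²) = 2440.3 nmi
Excess = (2440.3 − 2374.5) / 2374.5 = 65.8 / 2374.5 = 2.77% ≈ 2.8%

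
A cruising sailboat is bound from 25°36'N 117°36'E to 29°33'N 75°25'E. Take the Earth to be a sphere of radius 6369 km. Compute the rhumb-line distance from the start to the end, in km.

4178 km

Δψ = ln[tan(π/4+φ₂/2)/tan(π/4+φ₁/2)] = +0.0778;  Δφ = +0.0689 rad,  Δλ = -0.7362 rad
q = Δφ/Δψ = 0.8861
d = R·√(Δφ² + q²Δλ²) = 6369·0.65604 = 4178 km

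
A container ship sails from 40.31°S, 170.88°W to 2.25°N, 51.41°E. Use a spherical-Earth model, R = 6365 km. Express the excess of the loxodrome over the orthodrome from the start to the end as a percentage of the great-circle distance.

5.8%

Great circle: σ = 2.2007 rad → d_gc = Rσ = 14007.4 km
Rhumb: Δφ = +0.7428, Δλ = -2.4035, Δψ = +0.8093, q = Δφ/Δψ = 0.9179 → d_rh = R√(Δφ²+q²Δλ²) = 14816.6 km
Excess = (14816.6 − 14007.4) / 14007.4 = 809.2 / 14007.4 = 5.78% ≈ 5.8%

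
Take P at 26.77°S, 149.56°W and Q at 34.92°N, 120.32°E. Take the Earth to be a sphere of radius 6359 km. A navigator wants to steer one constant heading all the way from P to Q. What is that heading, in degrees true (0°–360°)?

305.8°

Meridional parts: M(φ₁)=-0.4852, M(φ₂)=+0.6511 → ΔM = +1.1363;  Δλ = -1.5729 rad
tan C = Δλ / ΔM = -1.3842 → C = 305.85°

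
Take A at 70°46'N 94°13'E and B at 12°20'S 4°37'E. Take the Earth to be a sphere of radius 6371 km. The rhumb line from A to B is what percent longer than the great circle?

4.1%

Great circle: σ = 1.7716 rad → d_gc = Rσ = 11286.7 km
Rhumb: Δφ = -1.4504, Δλ = -1.5638, Δψ = -1.9922, q = Δφ/Δψ = 0.7280 → d_rh = R√(Δφ²+q²Δλ²) = 11747.1 km
Excess = (11747.1 − 11286.7) / 11286.7 = 460.4 / 11286.7 = 4.08% ≈ 4.1%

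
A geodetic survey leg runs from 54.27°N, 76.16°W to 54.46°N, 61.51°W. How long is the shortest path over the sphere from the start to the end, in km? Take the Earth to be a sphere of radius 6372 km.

948 km

Haversine: a = sin²(Δφ/2)+cos φ₁ cos φ₂ sin²(Δλ/2) = 0.00552;  σ = 2·atan2(√a,√(1−a))
σ = 8.522° → d = Rσ = 6372·0.14874 = 948 km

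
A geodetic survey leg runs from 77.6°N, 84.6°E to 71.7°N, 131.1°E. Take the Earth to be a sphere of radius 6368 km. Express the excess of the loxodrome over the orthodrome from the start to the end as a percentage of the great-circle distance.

2.6%

Great circle: σ = 0.2299 rad → d_gc = Rσ = 1464.0 km
Rhumb: Δφ = -0.1030, Δλ = +0.8116, Δψ = -0.3938, q = Δφ/Δψ = 0.2615 → d_rh = R√(Δφ²+q²Δλ²) = 1502.0 km
Excess = (1502.0 − 1464.0) / 1464.0 = 38.0 / 1464.0 = 2.60% ≈ 2.6%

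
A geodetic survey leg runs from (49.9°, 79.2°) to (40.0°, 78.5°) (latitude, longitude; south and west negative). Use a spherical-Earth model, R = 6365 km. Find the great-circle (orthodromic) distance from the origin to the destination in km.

1101 km

cos σ = sin φ₁ sin φ₂ + cos φ₁ cos φ₂ cos Δλ
      = sin(49.90°)sin(40.00°) + cos(49.90°)cos(40.00°)cos(-0.70°) = 0.9851
σ = 9.912° → d = Rσ = 6365·0.17300 = 1101 km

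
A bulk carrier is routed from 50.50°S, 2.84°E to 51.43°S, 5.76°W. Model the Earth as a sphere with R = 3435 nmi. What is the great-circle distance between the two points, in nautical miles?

329 nmi

Haversine: a = sin²(Δφ/2)+cos φ₁ cos φ₂ sin²(Δλ/2) = 0.00230;  σ = 2·atan2(√a,√(1−a))
σ = 5.492° → d = Rσ = 3435·0.09586 = 329 nmi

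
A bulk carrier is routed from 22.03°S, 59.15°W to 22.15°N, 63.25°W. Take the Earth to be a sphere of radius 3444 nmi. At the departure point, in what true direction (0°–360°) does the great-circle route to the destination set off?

354.6°

θ = atan2( sin Δλ·cos φ₂ ,  cos φ₁ sin φ₂ − sin φ₁ cos φ₂ cos Δλ )
  = atan2(-0.0662, +0.6960) = 354.57°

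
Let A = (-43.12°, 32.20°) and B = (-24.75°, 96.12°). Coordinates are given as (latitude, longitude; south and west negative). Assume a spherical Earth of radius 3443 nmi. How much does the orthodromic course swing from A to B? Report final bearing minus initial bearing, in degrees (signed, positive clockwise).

-38.9°

At departure: θ₁ = atan2(sin Δλ cos φ₂, cos φ₁ sin φ₂ − sin φ₁ cos φ₂ cos Δλ) = 92.30°
At arrival: θ₂ = atan2(sin Δλ cos φ₁, −cos φ₂ sin φ₁ + sin φ₂ cos φ₁ cos Δλ) = 53.43°
Δθ = θ₂ − θ₁ = -38.9°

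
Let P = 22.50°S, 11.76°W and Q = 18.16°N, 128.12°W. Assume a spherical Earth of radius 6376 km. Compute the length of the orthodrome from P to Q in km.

13421 km

Haversine: a = sin²(Δφ/2)+cos φ₁ cos φ₂ sin²(Δλ/2) = 0.75453;  σ = 2·atan2(√a,√(1−a))
σ = 120.601° → d = Rσ = 6376·2.10488 = 13421 km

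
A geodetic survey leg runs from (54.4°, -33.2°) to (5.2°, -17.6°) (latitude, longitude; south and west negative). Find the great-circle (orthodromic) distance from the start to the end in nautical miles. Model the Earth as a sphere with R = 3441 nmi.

cos σ = sin φ₁ sin φ₂ + cos φ₁ cos φ₂ cos Δλ
      = sin(54.40°)sin(5.20°) + cos(54.40°)cos(5.20°)cos(15.60°) = 0.6321
σ = 50.797° → d = Rσ = 3441·0.88658 = 3051 nmi

3051 nmi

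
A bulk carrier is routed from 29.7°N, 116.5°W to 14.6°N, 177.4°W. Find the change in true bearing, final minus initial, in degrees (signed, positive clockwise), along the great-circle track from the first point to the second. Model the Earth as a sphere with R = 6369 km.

At departure: θ₁ = atan2(sin Δλ cos φ₂, cos φ₁ sin φ₂ − sin φ₁ cos φ₂ cos Δλ) = 269.04°
At arrival: θ₂ = atan2(sin Δλ cos φ₁, −cos φ₂ sin φ₁ + sin φ₂ cos φ₁ cos Δλ) = 243.83°
Δθ = θ₂ − θ₁ = -25.2°

-25.2°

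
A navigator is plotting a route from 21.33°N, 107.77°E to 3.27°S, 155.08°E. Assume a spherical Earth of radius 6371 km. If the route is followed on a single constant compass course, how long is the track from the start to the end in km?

Rhumb course C = atan2(Δλ, Δψ) with Δψ = ln[tan(π/4+φ₂/2)/tan(π/4+φ₁/2)] = -0.4383, Δλ = +0.8257 → C = 117.96°
d = R·|Δφ| / |cos C| = 6371·0.42935 / 0.46885 = 5834 km

5834 km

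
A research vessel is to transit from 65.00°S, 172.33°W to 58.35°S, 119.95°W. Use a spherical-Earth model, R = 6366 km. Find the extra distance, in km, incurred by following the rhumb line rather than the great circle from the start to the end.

Great circle: cos σ = sin φ₁ sin φ₂ + cos φ₁ cos φ₂ cos Δλ,  σ = 0.4350 rad → d_gc = 2769.07 km
Rhumb line: Δψ = +0.2457, q = Δφ/Δψ = 0.4724, d_rh = R√(Δφ²+q²Δλ²) = 2846.64 km
Excess = 2846.64 − 2769.07 = 77.57 ≈ 78 km

78 km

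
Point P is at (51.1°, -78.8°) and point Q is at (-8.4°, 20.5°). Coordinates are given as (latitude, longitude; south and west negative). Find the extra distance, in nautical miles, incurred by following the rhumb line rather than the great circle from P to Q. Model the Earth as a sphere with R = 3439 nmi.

Great circle: cos σ = sin φ₁ sin φ₂ + cos φ₁ cos φ₂ cos Δλ,  σ = 1.7865 rad → d_gc = 6143.93 nmi
Rhumb line: Δψ = -1.1880, q = Δφ/Δψ = 0.8741, d_rh = R√(Δφ²+q²Δλ²) = 6316.37 nmi
Excess = 6316.37 − 6143.93 = 172.44 ≈ 172 nmi

172 nmi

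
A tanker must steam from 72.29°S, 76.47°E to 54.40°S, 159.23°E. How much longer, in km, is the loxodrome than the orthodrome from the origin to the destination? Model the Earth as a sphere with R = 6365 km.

311 km

Great circle: cos σ = sin φ₁ sin φ₂ + cos φ₁ cos φ₂ cos Δλ,  σ = 0.6487 rad → d_gc = 4128.8 km
Rhumb line: Δψ = +0.7231, q = Δφ/Δψ = 0.4318, d_rh = R√(Δφ²+q²Δλ²) = 4439.5 km
Excess = 4439.5 − 4128.8 = 310.7 ≈ 311 km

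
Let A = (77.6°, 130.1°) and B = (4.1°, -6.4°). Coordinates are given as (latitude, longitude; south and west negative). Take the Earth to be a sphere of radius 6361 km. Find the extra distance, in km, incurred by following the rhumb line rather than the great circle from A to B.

Great circle: cos σ = sin φ₁ sin φ₂ + cos φ₁ cos φ₂ cos Δλ,  σ = 1.6564 rad → d_gc = 10536.6 km
Rhumb line: Δψ = -2.1481, q = Δφ/Δψ = 0.5972, d_rh = R√(Δφ²+q²Δλ²) = 12185.4 km
Excess = 12185.4 − 10536.6 = 1648.8 ≈ 1649 km

1649 km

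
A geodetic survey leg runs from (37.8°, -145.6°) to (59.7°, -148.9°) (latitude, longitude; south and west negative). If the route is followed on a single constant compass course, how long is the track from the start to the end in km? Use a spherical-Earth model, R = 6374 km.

2448 km

Rhumb course C = atan2(Δλ, Δψ) with Δψ = ln[tan(π/4+φ₂/2)/tan(π/4+φ₁/2)] = +0.5930, Δλ = -0.0576 → C = 354.45°
d = R·|Δφ| / |cos C| = 6374·0.38223 / 0.99532 = 2448 km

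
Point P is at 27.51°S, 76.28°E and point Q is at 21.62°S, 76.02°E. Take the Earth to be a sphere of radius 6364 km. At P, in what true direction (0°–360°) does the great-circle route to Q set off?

357.6°

N = sin Δλ·cos φ₂ = -0.0042;  D = cos φ₁ sin φ₂ − sin φ₁ cos φ₂ cos Δλ = +0.1026
initial course = atan2(N, D) = 357.65°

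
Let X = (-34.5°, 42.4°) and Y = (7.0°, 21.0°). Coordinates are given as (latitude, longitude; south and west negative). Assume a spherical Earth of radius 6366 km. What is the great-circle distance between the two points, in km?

Haversine: a = sin²(Δφ/2)+cos φ₁ cos φ₂ sin²(Δλ/2) = 0.15372;  σ = 2·atan2(√a,√(1−a))
σ = 46.167° → d = Rσ = 6366·0.80576 = 5129 km

5129 km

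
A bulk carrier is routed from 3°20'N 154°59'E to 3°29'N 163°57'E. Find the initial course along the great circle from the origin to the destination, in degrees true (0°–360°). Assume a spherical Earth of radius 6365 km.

N = sin Δλ·cos φ₂ = +0.1556;  D = cos φ₁ sin φ₂ − sin φ₁ cos φ₂ cos Δλ = +0.0033
initial course = atan2(N, D) = 88.77°

88.8°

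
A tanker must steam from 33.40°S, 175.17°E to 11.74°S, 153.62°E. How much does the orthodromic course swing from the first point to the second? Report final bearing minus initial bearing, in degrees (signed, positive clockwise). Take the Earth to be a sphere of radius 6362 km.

+8.5°

Initial bearing θ₁ = atan2(sin Δλ cos φ₂, cos φ₁ sin φ₂ − sin φ₁ cos φ₂ cos Δλ) = 312.66°
Final bearing θ₂ = (initial bearing from the destination back to the start) + 180° = 321.17°
Δθ = θ₂ − θ₁ = +8.5°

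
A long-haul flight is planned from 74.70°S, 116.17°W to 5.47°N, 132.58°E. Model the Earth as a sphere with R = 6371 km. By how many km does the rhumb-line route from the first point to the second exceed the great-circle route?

Great circle: cos σ = sin φ₁ sin φ₂ + cos φ₁ cos φ₂ cos Δλ,  σ = 1.7591 rad → d_gc = 11206.9 km
Rhumb line: Δψ = +2.1032, q = Δφ/Δψ = 0.6653, d_rh = R√(Δφ²+q²Δλ²) = 12132.7 km
Excess = 12132.7 − 11206.9 = 925.8 ≈ 926 km

926 km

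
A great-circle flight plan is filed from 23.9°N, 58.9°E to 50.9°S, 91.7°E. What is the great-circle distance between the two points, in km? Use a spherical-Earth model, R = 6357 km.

Haversine: a = sin²(Δφ/2)+cos φ₁ cos φ₂ sin²(Δλ/2) = 0.41487;  σ = 2·atan2(√a,√(1−a))
σ = 80.197° → d = Rσ = 6357·1.39970 = 8898 km

8898 km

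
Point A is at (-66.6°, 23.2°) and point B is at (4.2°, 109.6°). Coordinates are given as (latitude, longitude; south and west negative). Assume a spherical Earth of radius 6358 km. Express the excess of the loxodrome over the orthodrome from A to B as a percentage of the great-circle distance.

Great circle: σ = 1.6132 rad → d_gc = Rσ = 10256.4 km
Rhumb: Δφ = +1.2357, Δλ = +1.5080, Δψ = +1.6480, q = Δφ/Δψ = 0.7498 → d_rh = R√(Δφ²+q²Δλ²) = 10649.3 km
Excess = (10649.3 − 10256.4) / 10256.4 = 392.9 / 10256.4 = 3.83% ≈ 3.8%

3.8%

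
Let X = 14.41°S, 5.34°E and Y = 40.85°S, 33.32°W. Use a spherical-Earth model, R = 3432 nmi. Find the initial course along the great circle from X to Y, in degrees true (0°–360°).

224.2°

N = sin Δλ·cos φ₂ = -0.4725;  D = cos φ₁ sin φ₂ − sin φ₁ cos φ₂ cos Δλ = -0.4865
initial course = atan2(N, D) = 224.17°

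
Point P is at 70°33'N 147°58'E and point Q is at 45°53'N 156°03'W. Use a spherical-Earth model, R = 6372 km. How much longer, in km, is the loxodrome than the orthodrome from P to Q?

Great circle: cos σ = sin φ₁ sin φ₂ + cos φ₁ cos φ₂ cos Δλ,  σ = 0.6324 rad → d_gc = 4029.5 km
Rhumb line: Δψ = -0.8605, q = Δφ/Δψ = 0.5003, d_rh = R√(Δφ²+q²Δλ²) = 4150.7 km
Excess = 4150.7 − 4029.5 = 121.2 ≈ 121 km

121 km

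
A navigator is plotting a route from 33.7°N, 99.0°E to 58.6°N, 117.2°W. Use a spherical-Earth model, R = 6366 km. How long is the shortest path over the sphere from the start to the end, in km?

Haversine: a = sin²(Δφ/2)+cos φ₁ cos φ₂ sin²(Δλ/2) = 0.43810;  σ = 2·atan2(√a,√(1−a))
σ = 82.888° → d = Rσ = 6366·1.44667 = 9210 km

9210 km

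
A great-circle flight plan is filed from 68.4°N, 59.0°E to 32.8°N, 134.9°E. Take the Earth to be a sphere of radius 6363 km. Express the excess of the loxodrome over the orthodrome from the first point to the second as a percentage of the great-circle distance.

4.9%

Great circle: σ = 0.9532 rad → d_gc = Rσ = 6065.4 km
Rhumb: Δφ = -0.6213, Δλ = +1.3247, Δψ = -1.0502, q = Δφ/Δψ = 0.5917 → d_rh = R√(Δφ²+q²Δλ²) = 6364.1 km
Excess = (6364.1 − 6065.4) / 6065.4 = 298.7 / 6065.4 = 4.92% ≈ 4.9%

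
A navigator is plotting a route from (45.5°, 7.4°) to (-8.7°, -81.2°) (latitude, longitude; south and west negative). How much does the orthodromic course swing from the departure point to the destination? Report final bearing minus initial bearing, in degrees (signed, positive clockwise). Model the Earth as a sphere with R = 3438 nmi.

Initial bearing θ₁ = atan2(sin Δλ cos φ₂, cos φ₁ sin φ₂ − sin φ₁ cos φ₂ cos Δλ) = 262.89°
Final bearing θ₂ = (initial bearing from the destination back to the start) + 180° = 224.72°
Δθ = θ₂ − θ₁ = -38.2°

-38.2°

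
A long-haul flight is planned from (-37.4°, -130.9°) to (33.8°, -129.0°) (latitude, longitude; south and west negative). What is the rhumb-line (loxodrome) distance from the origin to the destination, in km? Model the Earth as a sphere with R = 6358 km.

7903 km

Δψ = ln[tan(π/4+φ₂/2)/tan(π/4+φ₁/2)] = +1.3322;  Δφ = +1.2427 rad,  Δλ = +0.0332 rad
q = Δφ/Δψ = 0.9328
d = R·√(Δφ² + q²Δλ²) = 6358·1.24306 = 7903 km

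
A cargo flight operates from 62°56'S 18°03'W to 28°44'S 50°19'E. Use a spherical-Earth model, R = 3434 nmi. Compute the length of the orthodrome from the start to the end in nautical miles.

3290 nmi

Haversine: a = sin²(Δφ/2)+cos φ₁ cos φ₂ sin²(Δλ/2) = 0.21241;  σ = 2·atan2(√a,√(1−a))
σ = 54.888° → d = Rσ = 3434·0.95797 = 3290 nmi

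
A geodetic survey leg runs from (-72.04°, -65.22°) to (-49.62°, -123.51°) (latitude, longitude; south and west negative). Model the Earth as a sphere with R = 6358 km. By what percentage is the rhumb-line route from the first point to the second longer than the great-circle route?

Great circle: σ = 0.5923 rad → d_gc = Rσ = 3766.0 km
Rhumb: Δφ = +0.3913, Δλ = -1.0174, Δψ = +0.8446, q = Δφ/Δψ = 0.4633 → d_rh = R√(Δφ²+q²Δλ²) = 3894.9 km
Excess = (3894.9 − 3766.0) / 3766.0 = 128.9 / 3766.0 = 3.42% ≈ 3.4%

3.4%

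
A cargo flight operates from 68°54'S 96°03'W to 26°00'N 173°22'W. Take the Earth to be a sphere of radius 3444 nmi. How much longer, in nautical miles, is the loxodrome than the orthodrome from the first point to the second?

Great circle: cos σ = sin φ₁ sin φ₂ + cos φ₁ cos φ₂ cos Δλ,  σ = 1.9155 rad → d_gc = 6597.1 nmi
Rhumb line: Δψ = +2.1509, q = Δφ/Δψ = 0.7701, d_rh = R√(Δφ²+q²Δλ²) = 6734.0 nmi
Excess = 6734.0 − 6597.1 = 136.9 ≈ 137 nmi

137 nmi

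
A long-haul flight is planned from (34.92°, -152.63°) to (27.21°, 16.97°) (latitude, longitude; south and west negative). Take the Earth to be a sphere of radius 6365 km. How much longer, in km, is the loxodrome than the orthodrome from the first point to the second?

Great circle: cos σ = sin φ₁ sin φ₂ + cos φ₁ cos φ₂ cos Δλ,  σ = 2.0437 rad → d_gc = 13008.2 km
Rhumb line: Δψ = -0.1573, q = Δφ/Δψ = 0.8555, d_rh = R√(Δφ²+q²Δλ²) = 16140.5 km
Excess = 16140.5 − 13008.2 = 3132.3 ≈ 3132 km

3132 km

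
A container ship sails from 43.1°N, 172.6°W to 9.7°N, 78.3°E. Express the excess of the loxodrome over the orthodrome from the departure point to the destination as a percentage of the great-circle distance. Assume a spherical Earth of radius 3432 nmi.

4.5%

Great circle: σ = 1.6915 rad → d_gc = Rσ = 5805.1 nmi
Rhumb: Δφ = -0.5829, Δλ = -1.9042, Δψ = -0.6651, q = Δφ/Δψ = 0.8764 → d_rh = R√(Δφ²+q²Δλ²) = 6067.0 nmi
Excess = (6067.0 − 5805.1) / 5805.1 = 261.9 / 5805.1 = 4.51% ≈ 4.5%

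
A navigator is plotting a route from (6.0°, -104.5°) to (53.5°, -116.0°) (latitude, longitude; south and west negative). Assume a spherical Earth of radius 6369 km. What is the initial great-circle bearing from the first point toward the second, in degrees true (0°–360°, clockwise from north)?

350.9°

N = sin Δλ·cos φ₂ = -0.1186;  D = cos φ₁ sin φ₂ − sin φ₁ cos φ₂ cos Δλ = +0.7385
initial course = atan2(N, D) = 350.88°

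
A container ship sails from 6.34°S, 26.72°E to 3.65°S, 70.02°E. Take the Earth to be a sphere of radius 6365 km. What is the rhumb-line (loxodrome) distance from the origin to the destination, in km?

4801 km

Δψ = ln[tan(π/4+φ₂/2)/tan(π/4+φ₁/2)] = +0.0471;  Δφ = +0.0469 rad,  Δλ = +0.7557 rad
q = Δφ/Δψ = 0.9961
d = R·√(Δφ² + q²Δλ²) = 6365·0.75425 = 4801 km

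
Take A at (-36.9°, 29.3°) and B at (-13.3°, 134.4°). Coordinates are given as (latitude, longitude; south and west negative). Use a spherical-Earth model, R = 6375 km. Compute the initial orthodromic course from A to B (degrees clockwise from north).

N = sin Δλ·cos φ₂ = +0.9396;  D = cos φ₁ sin φ₂ − sin φ₁ cos φ₂ cos Δλ = -0.3362
initial course = atan2(N, D) = 109.69°

109.7°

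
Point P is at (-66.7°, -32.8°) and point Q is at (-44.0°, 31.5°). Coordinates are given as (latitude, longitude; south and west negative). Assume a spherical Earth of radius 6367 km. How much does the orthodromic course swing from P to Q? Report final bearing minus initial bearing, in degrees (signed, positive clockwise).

Initial bearing θ₁ = atan2(sin Δλ cos φ₂, cos φ₁ sin φ₂ − sin φ₁ cos φ₂ cos Δλ) = 88.96°
Final bearing θ₂ = (initial bearing from the destination back to the start) + 180° = 33.35°
Δθ = θ₂ − θ₁ = -55.6°

-55.6°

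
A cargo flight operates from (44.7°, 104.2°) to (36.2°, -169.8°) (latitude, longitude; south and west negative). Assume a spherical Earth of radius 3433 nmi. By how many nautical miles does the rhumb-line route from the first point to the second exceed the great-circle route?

176 nmi

Great circle: cos σ = sin φ₁ sin φ₂ + cos φ₁ cos φ₂ cos Δλ,  σ = 1.0979 rad → d_gc = 3769.2 nmi
Rhumb line: Δψ = -0.1954, q = Δφ/Δψ = 0.7593, d_rh = R√(Δφ²+q²Δλ²) = 3945.4 nmi
Excess = 3945.4 − 3769.2 = 176.2 ≈ 176 nmi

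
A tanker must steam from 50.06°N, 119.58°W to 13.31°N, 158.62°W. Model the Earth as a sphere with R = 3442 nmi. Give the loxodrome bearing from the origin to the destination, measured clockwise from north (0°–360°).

221.2°

Δψ = ln[tan(π/4+φ₂/2)/tan(π/4+φ₁/2)] = -0.7779
Δλ = -0.6814 rad (taken the short way round)
course = atan2(Δλ, Δψ) = 221.22°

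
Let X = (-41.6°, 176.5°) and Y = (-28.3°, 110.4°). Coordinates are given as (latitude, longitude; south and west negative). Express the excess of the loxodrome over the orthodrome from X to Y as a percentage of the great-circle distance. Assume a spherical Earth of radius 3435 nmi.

2.0%

Great circle: σ = 0.9502 rad → d_gc = Rσ = 3264.0 nmi
Rhumb: Δφ = +0.2321, Δλ = -1.1537, Δψ = +0.2845, q = Δφ/Δψ = 0.8160 → d_rh = R√(Δφ²+q²Δλ²) = 3330.5 nmi
Excess = (3330.5 − 3264.0) / 3264.0 = 66.5 / 3264.0 = 2.04% ≈ 2.0%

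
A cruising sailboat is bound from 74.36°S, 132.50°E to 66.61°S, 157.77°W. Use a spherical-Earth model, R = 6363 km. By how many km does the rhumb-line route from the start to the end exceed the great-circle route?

147 km

Great circle: cos σ = sin φ₁ sin φ₂ + cos φ₁ cos φ₂ cos Δλ,  σ = 0.4004 rad → d_gc = 2547.5 km
Rhumb line: Δψ = +0.4103, q = Δφ/Δψ = 0.3297, d_rh = R√(Δφ²+q²Δλ²) = 2694.3 km
Excess = 2694.3 − 2547.5 = 146.8 ≈ 147 km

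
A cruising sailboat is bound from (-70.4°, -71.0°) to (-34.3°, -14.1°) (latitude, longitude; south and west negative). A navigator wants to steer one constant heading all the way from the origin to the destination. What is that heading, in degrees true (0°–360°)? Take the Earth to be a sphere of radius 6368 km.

41.6°

Meridional parts: M(φ₁)=-1.7560, M(φ₂)=-0.6380 → ΔM = +1.1180;  Δλ = +0.9931 rad
tan C = Δλ / ΔM = +0.8882 → C = 41.61°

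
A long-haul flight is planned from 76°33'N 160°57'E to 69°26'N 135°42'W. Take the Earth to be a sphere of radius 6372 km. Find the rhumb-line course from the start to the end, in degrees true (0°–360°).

111.3°

Δψ = ln[tan(π/4+φ₂/2)/tan(π/4+φ₁/2)] = -0.4309
Δλ = +1.1057 rad (taken the short way round)
course = atan2(Δλ, Δψ) = 111.29°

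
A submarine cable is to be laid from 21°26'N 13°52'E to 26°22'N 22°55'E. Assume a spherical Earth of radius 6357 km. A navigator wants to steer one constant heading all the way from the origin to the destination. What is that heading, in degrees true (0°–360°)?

59.2°

Δψ = ln[tan(π/4+φ₂/2)/tan(π/4+φ₁/2)] = +0.0942
Δλ = +0.1580 rad (taken the short way round)
course = atan2(Δλ, Δψ) = 59.18°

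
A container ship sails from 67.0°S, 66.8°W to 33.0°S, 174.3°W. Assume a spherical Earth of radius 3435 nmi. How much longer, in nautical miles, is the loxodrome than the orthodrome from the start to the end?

426 nmi

Great circle: cos σ = sin φ₁ sin φ₂ + cos φ₁ cos φ₂ cos Δλ,  σ = 1.1562 rad → d_gc = 3971.6 nmi
Rhumb line: Δψ = +0.9816, q = Δφ/Δψ = 0.6045, d_rh = R√(Δφ²+q²Δλ²) = 4397.2 nmi
Excess = 4397.2 − 3971.6 = 425.6 ≈ 426 nmi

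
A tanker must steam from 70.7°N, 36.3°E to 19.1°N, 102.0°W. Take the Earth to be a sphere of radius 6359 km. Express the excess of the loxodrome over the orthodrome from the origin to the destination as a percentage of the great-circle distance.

18.1%

Great circle: σ = 1.4951 rad → d_gc = Rσ = 9507.2 km
Rhumb: Δφ = -0.9006, Δλ = -2.4138, Δψ = -1.4320, q = Δφ/Δψ = 0.6289 → d_rh = R√(Δφ²+q²Δλ²) = 11223.9 km
Excess = (11223.9 − 9507.2) / 9507.2 = 1716.7 / 9507.2 = 18.06% ≈ 18.1%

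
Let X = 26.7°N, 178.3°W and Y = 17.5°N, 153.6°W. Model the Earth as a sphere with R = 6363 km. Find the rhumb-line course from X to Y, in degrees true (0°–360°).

Δψ = ln[tan(π/4+φ₂/2)/tan(π/4+φ₁/2)] = -0.1736
Δλ = +0.4311 rad (taken the short way round)
course = atan2(Δλ, Δψ) = 111.93°

111.9°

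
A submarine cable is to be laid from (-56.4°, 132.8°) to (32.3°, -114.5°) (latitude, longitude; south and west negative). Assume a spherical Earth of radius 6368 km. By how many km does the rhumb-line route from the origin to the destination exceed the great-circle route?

323 km

Great circle: cos σ = sin φ₁ sin φ₂ + cos φ₁ cos φ₂ cos Δλ,  σ = 2.2467 rad → d_gc = 14306.8 km
Rhumb line: Δψ = +1.7938, q = Δφ/Δψ = 0.8630, d_rh = R√(Δφ²+q²Δλ²) = 14630.2 km
Excess = 14630.2 − 14306.8 = 323.4 ≈ 323 km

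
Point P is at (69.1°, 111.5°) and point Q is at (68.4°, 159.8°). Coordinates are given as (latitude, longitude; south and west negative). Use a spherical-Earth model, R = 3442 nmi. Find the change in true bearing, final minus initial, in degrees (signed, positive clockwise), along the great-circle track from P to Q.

+45.4°

Initial bearing θ₁ = atan2(sin Δλ cos φ₂, cos φ₁ sin φ₂ − sin φ₁ cos φ₂ cos Δλ) = 69.47°
Final bearing θ₂ = (initial bearing from the destination back to the start) + 180° = 114.83°
Δθ = θ₂ − θ₁ = +45.4°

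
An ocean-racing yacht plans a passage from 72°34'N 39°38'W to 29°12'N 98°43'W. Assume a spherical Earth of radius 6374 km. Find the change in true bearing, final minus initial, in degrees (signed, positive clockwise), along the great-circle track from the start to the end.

At departure: θ₁ = atan2(sin Δλ cos φ₂, cos φ₁ sin φ₂ − sin φ₁ cos φ₂ cos Δλ) = 249.38°
At arrival: θ₂ = atan2(sin Δλ cos φ₁, −cos φ₂ sin φ₁ + sin φ₂ cos φ₁ cos Δλ) = 198.74°
Δθ = θ₂ − θ₁ = -50.6°

-50.6°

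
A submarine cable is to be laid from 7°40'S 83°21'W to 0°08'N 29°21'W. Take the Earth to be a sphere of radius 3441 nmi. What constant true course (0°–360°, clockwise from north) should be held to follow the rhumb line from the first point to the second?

Meridional parts: M(φ₁)=-0.1342, M(φ₂)=+0.0023 → ΔM = +0.1365;  Δλ = +0.9425 rad
tan C = Δλ / ΔM = +6.9027 → C = 81.76°

81.8°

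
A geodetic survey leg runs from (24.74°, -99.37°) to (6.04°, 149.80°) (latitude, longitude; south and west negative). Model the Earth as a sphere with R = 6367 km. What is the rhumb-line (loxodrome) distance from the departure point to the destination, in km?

11995 km

Δψ = ln[tan(π/4+φ₂/2)/tan(π/4+φ₁/2)] = -0.3403;  Δφ = -0.3264 rad,  Δλ = -1.9343 rad
q = Δφ/Δψ = 0.9592
d = R·√(Δφ² + q²Δλ²) = 6367·1.88391 = 11995 km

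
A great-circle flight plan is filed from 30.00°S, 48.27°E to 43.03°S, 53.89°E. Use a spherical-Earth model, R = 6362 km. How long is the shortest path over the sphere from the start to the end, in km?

cos σ = sin φ₁ sin φ₂ + cos φ₁ cos φ₂ cos Δλ
      = sin(-30.00°)sin(-43.03°) + cos(-30.00°)cos(-43.03°)cos(5.62°) = 0.9712
σ = 13.782° → d = Rσ = 6362·0.24054 = 1530 km

1530 km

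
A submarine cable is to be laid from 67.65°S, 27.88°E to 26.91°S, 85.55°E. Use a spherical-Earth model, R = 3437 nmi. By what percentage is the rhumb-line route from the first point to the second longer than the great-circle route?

2.5%

Great circle: σ = 0.9274 rad → d_gc = Rσ = 3187.4 nmi
Rhumb: Δφ = +0.7110, Δλ = +1.0065, Δψ = +1.1338, q = Δφ/Δψ = 0.6271 → d_rh = R√(Δφ²+q²Δλ²) = 3267.9 nmi
Excess = (3267.9 − 3187.4) / 3187.4 = 80.5 / 3187.4 = 2.53% ≈ 2.5%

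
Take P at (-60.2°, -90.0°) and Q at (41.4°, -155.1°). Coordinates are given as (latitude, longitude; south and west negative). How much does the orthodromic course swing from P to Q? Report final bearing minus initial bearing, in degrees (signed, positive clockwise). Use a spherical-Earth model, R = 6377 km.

At departure: θ₁ = atan2(sin Δλ cos φ₂, cos φ₁ sin φ₂ − sin φ₁ cos φ₂ cos Δλ) = 311.54°
At arrival: θ₂ = atan2(sin Δλ cos φ₁, −cos φ₂ sin φ₁ + sin φ₂ cos φ₁ cos Δλ) = 330.27°
Δθ = θ₂ − θ₁ = +18.7°

+18.7°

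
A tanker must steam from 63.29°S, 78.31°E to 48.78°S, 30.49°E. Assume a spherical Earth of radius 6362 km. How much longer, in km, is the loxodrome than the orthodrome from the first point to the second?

68 km

Great circle: cos σ = sin φ₁ sin φ₂ + cos φ₁ cos φ₂ cos Δλ,  σ = 0.5140 rad → d_gc = 3269.9 km
Rhumb line: Δψ = +0.4600, q = Δφ/Δψ = 0.5505, d_rh = R√(Δφ²+q²Δλ²) = 3337.7 km
Excess = 3337.7 − 3269.9 = 67.8 ≈ 68 km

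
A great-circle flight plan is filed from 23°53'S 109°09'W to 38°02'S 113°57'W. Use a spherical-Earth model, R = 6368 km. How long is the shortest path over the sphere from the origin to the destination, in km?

Haversine: a = sin²(Δφ/2)+cos φ₁ cos φ₂ sin²(Δλ/2) = 0.01643;  σ = 2·atan2(√a,√(1−a))
σ = 14.730° → d = Rσ = 6368·0.25709 = 1637 km

1637 km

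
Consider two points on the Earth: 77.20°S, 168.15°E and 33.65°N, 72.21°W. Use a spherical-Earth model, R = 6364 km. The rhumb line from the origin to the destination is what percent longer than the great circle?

6.9%

Great circle: σ = 2.2544 rad → d_gc = Rσ = 14346.7 km
Rhumb: Δφ = +1.9347, Δλ = +2.0881, Δψ = +2.8121, q = Δφ/Δψ = 0.6880 → d_rh = R√(Δφ²+q²Δλ²) = 15335.7 km
Excess = (15335.7 − 14346.7) / 14346.7 = 989.0 / 14346.7 = 6.89% ≈ 6.9%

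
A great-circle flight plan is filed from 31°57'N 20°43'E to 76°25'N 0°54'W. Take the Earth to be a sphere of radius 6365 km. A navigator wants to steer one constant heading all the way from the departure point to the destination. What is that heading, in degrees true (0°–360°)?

Δψ = ln[tan(π/4+φ₂/2)/tan(π/4+φ₁/2)] = +1.5388
Δλ = -0.3773 rad (taken the short way round)
course = atan2(Δλ, Δψ) = 346.22°

346.2°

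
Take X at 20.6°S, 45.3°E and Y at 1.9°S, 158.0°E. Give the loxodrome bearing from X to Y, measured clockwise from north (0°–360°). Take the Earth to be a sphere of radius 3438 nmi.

80.4°

Meridional parts: M(φ₁)=-0.3675, M(φ₂)=-0.0332 → ΔM = +0.3344;  Δλ = +1.9670 rad
tan C = Δλ / ΔM = +5.8825 → C = 80.35°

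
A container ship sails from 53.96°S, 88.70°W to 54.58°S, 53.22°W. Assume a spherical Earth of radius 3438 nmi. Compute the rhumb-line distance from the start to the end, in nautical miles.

1244 nmi

Δψ = ln[tan(π/4+φ₂/2)/tan(π/4+φ₁/2)] = -0.0185;  Δφ = -0.0108 rad,  Δλ = +0.6192 rad
q = Δφ/Δψ = 0.5840
d = R·√(Δφ² + q²Δλ²) = 3438·0.36177 = 1244 nmi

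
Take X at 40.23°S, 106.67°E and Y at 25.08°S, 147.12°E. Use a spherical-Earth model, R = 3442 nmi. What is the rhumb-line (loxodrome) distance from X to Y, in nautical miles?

Rhumb course C = atan2(Δλ, Δψ) with Δψ = ln[tan(π/4+φ₂/2)/tan(π/4+φ₁/2)] = +0.3157, Δλ = +0.7060 → C = 65.90°
d = R·|Δφ| / |cos C| = 3442·0.26442 / 0.40827 = 2229 nmi

2229 nmi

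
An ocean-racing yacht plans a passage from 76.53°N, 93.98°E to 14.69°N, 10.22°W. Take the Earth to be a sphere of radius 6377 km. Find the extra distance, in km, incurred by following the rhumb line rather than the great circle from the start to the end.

794 km

Great circle: cos σ = sin φ₁ sin φ₂ + cos φ₁ cos φ₂ cos Δλ,  σ = 1.3783 rad → d_gc = 8789.2 km
Rhumb line: Δψ = -1.8770, q = Δφ/Δψ = 0.5750, d_rh = R√(Δφ²+q²Δλ²) = 9583.5 km
Excess = 9583.5 − 8789.2 = 794.3 ≈ 794 km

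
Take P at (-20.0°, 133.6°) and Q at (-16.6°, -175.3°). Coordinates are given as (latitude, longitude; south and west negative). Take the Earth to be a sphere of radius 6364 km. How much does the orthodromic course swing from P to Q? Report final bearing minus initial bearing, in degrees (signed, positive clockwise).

At departure: θ₁ = atan2(sin Δλ cos φ₂, cos φ₁ sin φ₂ − sin φ₁ cos φ₂ cos Δλ) = 94.80°
At arrival: θ₂ = atan2(sin Δλ cos φ₁, −cos φ₂ sin φ₁ + sin φ₂ cos φ₁ cos Δλ) = 77.72°
Δθ = θ₂ − θ₁ = -17.1°

-17.1°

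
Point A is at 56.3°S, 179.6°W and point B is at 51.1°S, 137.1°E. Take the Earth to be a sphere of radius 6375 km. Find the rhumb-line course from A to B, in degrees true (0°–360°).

Meridional parts: M(φ₁)=-1.1945, M(φ₂)=-1.0409 → ΔM = +0.1536;  Δλ = -0.7557 rad
tan C = Δλ / ΔM = -4.9217 → C = 281.49°

281.5°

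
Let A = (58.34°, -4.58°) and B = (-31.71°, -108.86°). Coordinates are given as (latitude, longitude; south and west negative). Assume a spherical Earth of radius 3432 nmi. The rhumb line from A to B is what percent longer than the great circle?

Great circle: σ = 2.1622 rad → d_gc = Rσ = 7420.7 nmi
Rhumb: Δφ = -1.5717, Δλ = -1.8200, Δψ = -1.8445, q = Δφ/Δψ = 0.8521 → d_rh = R√(Δφ²+q²Δλ²) = 7577.8 nmi
Excess = (7577.8 − 7420.7) / 7420.7 = 157.1 / 7420.7 = 2.12% ≈ 2.1%

2.1%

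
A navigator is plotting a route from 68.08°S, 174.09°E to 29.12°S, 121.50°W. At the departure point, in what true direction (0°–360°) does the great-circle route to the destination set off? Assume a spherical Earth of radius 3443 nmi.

77.9°

N = sin Δλ·cos φ₂ = +0.7879;  D = cos φ₁ sin φ₂ − sin φ₁ cos φ₂ cos Δλ = +0.1684
initial course = atan2(N, D) = 77.94°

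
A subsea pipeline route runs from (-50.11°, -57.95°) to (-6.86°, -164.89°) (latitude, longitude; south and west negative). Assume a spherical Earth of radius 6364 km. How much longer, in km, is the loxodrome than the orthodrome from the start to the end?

Great circle: cos σ = sin φ₁ sin φ₂ + cos φ₁ cos φ₂ cos Δλ,  σ = 1.6648 rad → d_gc = 10594.9 km
Rhumb line: Δψ = +0.8937, q = Δφ/Δψ = 0.8447, d_rh = R√(Δφ²+q²Δλ²) = 11124.0 km
Excess = 11124.0 − 10594.9 = 529.1 ≈ 529 km

529 km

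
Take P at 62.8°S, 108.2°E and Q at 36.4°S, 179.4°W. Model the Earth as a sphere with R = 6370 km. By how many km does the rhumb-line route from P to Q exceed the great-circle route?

Great circle: cos σ = sin φ₁ sin φ₂ + cos φ₁ cos φ₂ cos Δλ,  σ = 0.8775 rad → d_gc = 5589.9 km
Rhumb line: Δψ = +0.7362, q = Δφ/Δψ = 0.6259, d_rh = R√(Δφ²+q²Δλ²) = 5830.5 km
Excess = 5830.5 − 5589.9 = 240.6 ≈ 241 km

241 km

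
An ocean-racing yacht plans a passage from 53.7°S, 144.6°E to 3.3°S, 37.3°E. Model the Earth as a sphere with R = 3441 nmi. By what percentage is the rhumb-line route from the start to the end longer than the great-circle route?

Great circle: σ = 1.7005 rad → d_gc = Rσ = 5851.5 nmi
Rhumb: Δφ = +0.8796, Δλ = -1.8727, Δψ = +1.0577, q = Δφ/Δψ = 0.8317 → d_rh = R√(Δφ²+q²Δλ²) = 6155.1 nmi
Excess = (6155.1 − 5851.5) / 5851.5 = 303.6 / 5851.5 = 5.19% ≈ 5.2%

5.2%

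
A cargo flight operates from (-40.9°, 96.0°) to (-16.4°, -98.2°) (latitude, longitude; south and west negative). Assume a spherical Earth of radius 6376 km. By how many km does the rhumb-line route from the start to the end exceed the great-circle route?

Great circle: cos σ = sin φ₁ sin φ₂ + cos φ₁ cos φ₂ cos Δλ,  σ = 2.1154 rad → d_gc = 13487.83 km
Rhumb line: Δψ = +0.4933, q = Δφ/Δψ = 0.8668, d_rh = R√(Δφ²+q²Δλ²) = 16223.30 km
Excess = 16223.30 − 13487.83 = 2735.47 ≈ 2735 km

2735 km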